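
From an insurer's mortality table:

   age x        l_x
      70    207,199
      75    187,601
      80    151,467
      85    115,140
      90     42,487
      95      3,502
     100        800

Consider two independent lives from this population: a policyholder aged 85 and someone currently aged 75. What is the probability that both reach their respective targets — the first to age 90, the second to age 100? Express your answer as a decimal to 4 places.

p₁ = l_90/l_85 = 42,487/115,140 = 0.369003; p₂ = l_100/l_75 = 800/187,601 = 0.004264.
P(both) = p₁ × p₂ = 0.369003 × 0.004264 = 0.001573.

0.0016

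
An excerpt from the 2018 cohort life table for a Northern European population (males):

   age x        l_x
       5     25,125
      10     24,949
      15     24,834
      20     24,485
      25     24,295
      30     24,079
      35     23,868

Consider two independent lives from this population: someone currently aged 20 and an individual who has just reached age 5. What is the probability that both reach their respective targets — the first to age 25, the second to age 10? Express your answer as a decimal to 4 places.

0.9853

p₁ = l_25/l_20 = 24,295/24,485 = 0.992240; p₂ = l_10/l_5 = 24,949/25,125 = 0.992995.
P(both) = p₁ × p₂ = 0.992240 × 0.992995 = 0.985289.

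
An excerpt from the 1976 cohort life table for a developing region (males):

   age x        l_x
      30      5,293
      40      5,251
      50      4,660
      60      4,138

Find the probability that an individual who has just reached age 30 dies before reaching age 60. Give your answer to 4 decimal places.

0.2182

P(die before 60 | alive at 30) = 1 − l_60/l_30 = 1 − 4,138/5,293 = (1,155)/5,293 = 0.218213.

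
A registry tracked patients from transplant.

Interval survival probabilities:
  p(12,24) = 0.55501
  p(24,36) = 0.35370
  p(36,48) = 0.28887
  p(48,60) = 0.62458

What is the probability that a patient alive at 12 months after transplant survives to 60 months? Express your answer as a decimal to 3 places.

0.035

P(survive 12→60) = 0.55501 × 0.35370 × 0.28887 × 0.62458.
= 0.035418.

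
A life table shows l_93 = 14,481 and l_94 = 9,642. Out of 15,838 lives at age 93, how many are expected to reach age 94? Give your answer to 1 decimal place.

10545.5

The relevant probability is 9,642/14,481 = 0.665838.
Expected number = 15,838 × 0.665838 = 10545.5.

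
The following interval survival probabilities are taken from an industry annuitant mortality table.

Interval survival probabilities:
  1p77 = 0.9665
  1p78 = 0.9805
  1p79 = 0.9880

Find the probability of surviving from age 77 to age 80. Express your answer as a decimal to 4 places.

The overall survival probability is 0.9665 × 0.9805 × 0.9880.
= 0.936281.

0.9363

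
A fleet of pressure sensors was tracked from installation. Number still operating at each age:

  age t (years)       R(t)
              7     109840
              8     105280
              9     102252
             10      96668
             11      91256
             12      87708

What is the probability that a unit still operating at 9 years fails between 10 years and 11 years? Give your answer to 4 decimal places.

This is the probability of reaching 10 but not 11, conditional on being operational at 9: (R(10) − R(11)) / R(9).
= (96668 − 91256) / 102252 = 5412 / 102252 = 0.052928.

0.0529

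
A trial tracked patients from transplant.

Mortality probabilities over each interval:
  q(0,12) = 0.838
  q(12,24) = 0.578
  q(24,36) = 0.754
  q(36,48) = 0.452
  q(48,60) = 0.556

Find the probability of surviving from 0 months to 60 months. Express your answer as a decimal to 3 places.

Chaining the interval survival probabilities: (1 − 0.838) × (1 − 0.578) × (1 − 0.754) × (1 − 0.452) × (1 − 0.556).
= 0.162 × 0.422 × 0.246 × 0.548 × 0.444 = 0.004092.

0.004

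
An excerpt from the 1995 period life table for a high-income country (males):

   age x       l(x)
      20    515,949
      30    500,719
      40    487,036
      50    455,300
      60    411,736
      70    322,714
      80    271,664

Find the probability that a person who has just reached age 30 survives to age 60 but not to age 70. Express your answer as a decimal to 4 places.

This is the probability of reaching 60 but not 70, conditional on being alive at 30: (l(60) − l(70)) / l(30).
= (411,736 − 322,714) / 500,719 = 89,022 / 500,719 = 0.177788.

0.1778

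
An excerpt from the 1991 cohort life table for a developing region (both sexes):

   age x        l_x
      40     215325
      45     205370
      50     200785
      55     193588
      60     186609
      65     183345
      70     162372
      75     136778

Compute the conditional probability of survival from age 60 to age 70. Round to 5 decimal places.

We want 10p60 = l_70/l_60.
The conditional survival probability is l_70/l_60 = 162372/186609 = 0.870119.

0.87012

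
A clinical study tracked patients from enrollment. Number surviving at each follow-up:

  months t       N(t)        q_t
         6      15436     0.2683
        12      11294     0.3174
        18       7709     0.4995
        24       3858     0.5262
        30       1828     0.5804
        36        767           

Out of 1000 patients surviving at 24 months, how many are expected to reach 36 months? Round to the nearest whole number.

The relevant probability is 767/3858 = 0.198808.
Expected number = 1000 × 0.198808 = 199.

199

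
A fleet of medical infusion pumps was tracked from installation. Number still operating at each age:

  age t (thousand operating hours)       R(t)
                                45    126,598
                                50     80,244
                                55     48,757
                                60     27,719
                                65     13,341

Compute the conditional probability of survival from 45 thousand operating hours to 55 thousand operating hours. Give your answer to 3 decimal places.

0.385

The conditional survival probability is R(55)/R(45) = 48,757/126,598 = 0.385132.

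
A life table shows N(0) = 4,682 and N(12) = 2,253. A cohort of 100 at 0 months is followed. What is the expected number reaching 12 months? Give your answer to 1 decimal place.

48.1

The relevant probability is 2,253/4,682 = 0.481205.
Expected number = 100 × 0.481205 = 48.1.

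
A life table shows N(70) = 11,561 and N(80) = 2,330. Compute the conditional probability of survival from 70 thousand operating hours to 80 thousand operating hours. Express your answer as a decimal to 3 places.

The conditional survival probability is N(80)/N(70) = 2,330/11,561 = 0.201540.

0.202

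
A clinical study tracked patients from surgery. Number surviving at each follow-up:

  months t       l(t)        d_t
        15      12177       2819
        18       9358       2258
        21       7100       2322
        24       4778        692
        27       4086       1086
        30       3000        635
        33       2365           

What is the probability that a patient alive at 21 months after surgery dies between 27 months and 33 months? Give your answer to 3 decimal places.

0.242

This is the probability of reaching 27 but not 33, conditional on being alive at 21: (l(27) − l(33)) / l(21).
= (4086 − 2365) / 7100 = 1721 / 7100 = 0.242394.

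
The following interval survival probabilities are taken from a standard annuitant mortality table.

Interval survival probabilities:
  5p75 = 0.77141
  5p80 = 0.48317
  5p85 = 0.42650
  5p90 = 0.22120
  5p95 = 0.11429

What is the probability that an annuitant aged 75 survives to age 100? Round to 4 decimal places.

0.0040

Survival from 75 to 100 is the product of surviving each interval: 0.77141 × 0.48317 × 0.42650 × 0.22120 × 0.11429.
= 0.004019.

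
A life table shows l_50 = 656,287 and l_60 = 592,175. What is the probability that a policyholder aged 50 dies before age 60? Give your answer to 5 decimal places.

0.09769

P(die before 60 | alive at 50) = 1 − l_60/l_50 = 1 − 592,175/656,287 = (64,112)/656,287 = 0.097689.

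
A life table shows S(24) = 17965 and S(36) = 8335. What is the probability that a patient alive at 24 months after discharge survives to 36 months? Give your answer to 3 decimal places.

The conditional survival probability is S(36)/S(24) = 8335/17965 = 0.463958.

0.464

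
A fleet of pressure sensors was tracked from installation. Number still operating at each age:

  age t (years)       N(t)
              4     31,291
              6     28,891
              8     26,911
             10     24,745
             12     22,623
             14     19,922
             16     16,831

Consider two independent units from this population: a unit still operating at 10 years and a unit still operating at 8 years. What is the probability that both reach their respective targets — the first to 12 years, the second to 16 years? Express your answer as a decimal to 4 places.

0.5718

p₁ = N(12)/N(10) = 22,623/24,745 = 0.914245; p₂ = N(16)/N(8) = 16,831/26,911 = 0.625432.
P(both) = p₁ × p₂ = 0.914245 × 0.625432 = 0.571798.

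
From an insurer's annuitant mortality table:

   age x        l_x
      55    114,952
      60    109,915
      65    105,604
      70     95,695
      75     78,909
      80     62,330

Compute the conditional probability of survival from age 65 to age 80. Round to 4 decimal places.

0.5902

The conditional survival probability is l_80/l_65 = 62,330/105,604 = 0.590224.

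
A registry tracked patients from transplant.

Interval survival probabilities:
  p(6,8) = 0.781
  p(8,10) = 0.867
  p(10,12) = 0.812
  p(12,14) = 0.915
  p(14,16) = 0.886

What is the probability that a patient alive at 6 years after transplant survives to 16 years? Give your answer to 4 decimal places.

P(survive 6→16) = 0.781 × 0.867 × 0.812 × 0.915 × 0.886.
= 0.445739.

0.4457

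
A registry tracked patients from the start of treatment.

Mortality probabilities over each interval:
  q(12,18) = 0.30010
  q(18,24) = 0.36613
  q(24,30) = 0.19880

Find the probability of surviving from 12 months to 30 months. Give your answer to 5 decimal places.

P(survive 12→30) = (1 − 0.30010) × (1 − 0.36613) × (1 − 0.19880).
= 0.69990 × 0.63387 × 0.80120 = 0.355449.

0.35545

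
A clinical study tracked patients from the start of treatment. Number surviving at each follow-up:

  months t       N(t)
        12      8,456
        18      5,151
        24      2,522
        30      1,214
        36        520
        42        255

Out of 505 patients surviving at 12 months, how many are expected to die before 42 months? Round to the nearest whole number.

490

The relevant probability is 1 − 255/8,456 = 0.969844.
Expected number = 505 × 0.969844 = 490.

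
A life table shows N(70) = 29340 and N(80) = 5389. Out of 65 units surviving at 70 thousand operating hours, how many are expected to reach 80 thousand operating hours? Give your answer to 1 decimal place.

The relevant probability is 5389/29340 = 0.183674.
Expected number = 65 × 0.183674 = 11.9.

11.9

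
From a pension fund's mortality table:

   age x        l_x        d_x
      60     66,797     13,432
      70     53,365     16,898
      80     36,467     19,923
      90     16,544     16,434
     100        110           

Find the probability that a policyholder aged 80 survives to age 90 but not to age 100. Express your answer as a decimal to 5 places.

0.45065

We want 10|10q80 = (l_90 − l_100)/l_80.
This is the probability of reaching 90 but not 100, conditional on being alive at 80: (l_90 − l_100) / l_80.
= (16,544 − 110) / 36,467 = 16,434 / 36,467 = 0.450654.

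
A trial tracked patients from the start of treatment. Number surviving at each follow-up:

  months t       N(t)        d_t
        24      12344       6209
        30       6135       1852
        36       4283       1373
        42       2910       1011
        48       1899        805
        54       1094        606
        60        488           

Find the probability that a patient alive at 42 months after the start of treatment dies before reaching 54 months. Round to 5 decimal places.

P(die before 54 | alive at 42) = 1 − N(54)/N(42) = 1 − 1094/2910 = (1816)/2910 = 0.624055.

0.62405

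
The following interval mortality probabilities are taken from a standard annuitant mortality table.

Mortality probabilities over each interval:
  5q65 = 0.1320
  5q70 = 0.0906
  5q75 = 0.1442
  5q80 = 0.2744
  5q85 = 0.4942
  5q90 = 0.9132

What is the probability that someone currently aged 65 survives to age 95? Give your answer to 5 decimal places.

30p65 = (1 − 0.1320) × (1 − 0.0906) × (1 − 0.1442) × (1 − 0.2744) × (1 − 0.4942) × (1 − 0.9132).
= 0.8680 × 0.9094 × 0.8558 × 0.7256 × 0.5058 × 0.0868 = 0.021520.

0.02152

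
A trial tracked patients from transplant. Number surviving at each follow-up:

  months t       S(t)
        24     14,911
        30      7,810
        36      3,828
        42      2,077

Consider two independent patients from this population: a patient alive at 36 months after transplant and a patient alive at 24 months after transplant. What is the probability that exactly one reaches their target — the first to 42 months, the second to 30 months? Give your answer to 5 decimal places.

0.49798

p₁ = S(42)/S(36) = 2,077/3,828 = 0.542581; p₂ = S(30)/S(24) = 7,810/14,911 = 0.523774.
P(exactly one) = p₁(1−p₂) + (1−p₁)p₂ = 0.258391 + 0.239584 = 0.497975.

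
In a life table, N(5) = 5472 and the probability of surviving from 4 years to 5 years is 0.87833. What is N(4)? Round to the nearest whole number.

6230

N(4) = N(5) / p = 5472 / 0.87833 = 6230.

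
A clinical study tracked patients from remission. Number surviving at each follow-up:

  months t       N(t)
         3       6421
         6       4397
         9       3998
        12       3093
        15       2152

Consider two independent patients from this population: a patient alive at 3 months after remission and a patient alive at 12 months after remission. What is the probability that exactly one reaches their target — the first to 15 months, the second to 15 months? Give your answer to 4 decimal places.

p₁ = N(15)/N(3) = 2152/6421 = 0.335150; p₂ = N(15)/N(12) = 2152/3093 = 0.695765.
P(exactly one) = p₁(1−p₂) + (1−p₁)p₂ = 0.101964 + 0.462579 = 0.564544.

0.5645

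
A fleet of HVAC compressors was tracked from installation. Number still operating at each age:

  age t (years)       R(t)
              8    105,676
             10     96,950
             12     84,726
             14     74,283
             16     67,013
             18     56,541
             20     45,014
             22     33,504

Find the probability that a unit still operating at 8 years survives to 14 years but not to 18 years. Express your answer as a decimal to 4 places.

This is the probability of reaching 14 but not 18, conditional on being operational at 8: (R(14) − R(18)) / R(8).
= (74,283 − 56,541) / 105,676 = 17,742 / 105,676 = 0.167891.

0.1679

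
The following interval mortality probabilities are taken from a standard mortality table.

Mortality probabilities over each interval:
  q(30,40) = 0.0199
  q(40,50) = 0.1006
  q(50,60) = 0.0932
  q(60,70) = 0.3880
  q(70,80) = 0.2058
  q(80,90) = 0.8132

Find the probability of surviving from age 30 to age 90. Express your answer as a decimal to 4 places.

0.0726

Survival from 30 to 90 is the product of surviving each interval: (1 − 0.0199) × (1 − 0.1006) × (1 − 0.0932) × (1 − 0.3880) × (1 − 0.2058) × (1 − 0.8132).
= 0.9801 × 0.8994 × 0.9068 × 0.6120 × 0.7942 × 0.1868 = 0.072576.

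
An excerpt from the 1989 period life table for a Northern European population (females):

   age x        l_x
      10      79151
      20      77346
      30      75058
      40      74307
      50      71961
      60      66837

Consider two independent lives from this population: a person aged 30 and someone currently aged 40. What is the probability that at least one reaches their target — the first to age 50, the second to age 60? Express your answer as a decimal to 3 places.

p₁ = l_50/l_30 = 71961/75058 = 0.958739; p₂ = l_60/l_40 = 66837/74307 = 0.899471.
P(at least one) = 1 − (1−p₁)(1−p₂) = 1 − 0.041261 × 0.100529 = 0.995852.

0.996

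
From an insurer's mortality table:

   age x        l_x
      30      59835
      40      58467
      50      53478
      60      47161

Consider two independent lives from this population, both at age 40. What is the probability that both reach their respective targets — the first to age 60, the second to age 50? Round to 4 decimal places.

p₁ = l_60/l_40 = 47161/58467 = 0.806626; p₂ = l_50/l_40 = 53478/58467 = 0.914670.
P(both) = p₁ × p₂ = 0.806626 × 0.914670 = 0.737797.

0.7378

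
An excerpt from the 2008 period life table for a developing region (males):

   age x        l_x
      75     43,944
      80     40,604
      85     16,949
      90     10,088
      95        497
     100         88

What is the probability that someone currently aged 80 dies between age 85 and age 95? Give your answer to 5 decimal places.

We want 5|10q80 = (l_85 − l_95)/l_80.
This is the probability of reaching 85 but not 95, conditional on being alive at 80: (l_85 − l_95) / l_80.
= (16,949 − 497) / 40,604 = 16,452 / 40,604 = 0.405182.

0.40518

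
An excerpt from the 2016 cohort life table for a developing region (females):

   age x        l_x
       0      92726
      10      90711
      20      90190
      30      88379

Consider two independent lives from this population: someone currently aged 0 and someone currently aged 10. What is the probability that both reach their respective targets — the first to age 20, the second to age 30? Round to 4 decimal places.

p₁ = l_20/l_0 = 90190/92726 = 0.972651; p₂ = l_30/l_10 = 88379/90711 = 0.974292.
P(both) = p₁ × p₂ = 0.972651 × 0.974292 = 0.947646.

0.9476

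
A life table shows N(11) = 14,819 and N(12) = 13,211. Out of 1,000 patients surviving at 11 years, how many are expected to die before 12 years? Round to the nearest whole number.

The relevant probability is 1 − 13,211/14,819 = 0.108509.
Expected number = 1,000 × 0.108509 = 109.

109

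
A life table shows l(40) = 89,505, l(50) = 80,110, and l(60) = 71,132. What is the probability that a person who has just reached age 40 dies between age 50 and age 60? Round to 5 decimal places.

0.10031

This is the probability of reaching 50 but not 60, conditional on being alive at 40: (l(50) − l(60)) / l(40).
= (80,110 − 71,132) / 89,505 = 8,978 / 89,505 = 0.100307.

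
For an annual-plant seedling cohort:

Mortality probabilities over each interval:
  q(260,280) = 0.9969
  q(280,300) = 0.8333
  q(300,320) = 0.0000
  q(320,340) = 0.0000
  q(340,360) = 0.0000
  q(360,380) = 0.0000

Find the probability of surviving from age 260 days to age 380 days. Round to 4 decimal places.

Chaining the interval survival probabilities: (1 − 0.9969) × (1 − 0.8333) × (1 − 0.0000) × (1 − 0.0000) × (1 − 0.0000) × (1 − 0.0000).
= 0.0031 × 0.1667 × 1.0000 × 1.0000 × 1.0000 × 1.0000 = 0.000517.

0.0005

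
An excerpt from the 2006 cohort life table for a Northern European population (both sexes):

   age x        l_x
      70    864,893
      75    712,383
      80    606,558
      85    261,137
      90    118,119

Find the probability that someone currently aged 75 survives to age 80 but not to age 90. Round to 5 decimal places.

We want 5|10q75 = (l_80 − l_90)/l_75.
This is the probability of reaching 80 but not 90, conditional on being alive at 75: (l_80 − l_90) / l_75.
= (606,558 − 118,119) / 712,383 = 488,439 / 712,383 = 0.685641.

0.68564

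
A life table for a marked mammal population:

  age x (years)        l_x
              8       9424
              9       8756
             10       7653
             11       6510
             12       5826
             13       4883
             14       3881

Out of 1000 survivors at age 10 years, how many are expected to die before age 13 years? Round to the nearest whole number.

The relevant probability is 1 − 4883/7653 = 0.361950.
Expected number = 1000 × 0.361950 = 362.

362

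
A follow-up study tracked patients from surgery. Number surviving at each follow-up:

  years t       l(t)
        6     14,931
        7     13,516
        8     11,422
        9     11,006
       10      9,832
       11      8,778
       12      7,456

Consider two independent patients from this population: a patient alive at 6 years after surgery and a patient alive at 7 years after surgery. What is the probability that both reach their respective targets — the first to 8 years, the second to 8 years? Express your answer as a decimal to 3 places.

p₁ = l(8)/l(6) = 11,422/14,931 = 0.764986; p₂ = l(8)/l(7) = 11,422/13,516 = 0.845073.
P(both) = p₁ × p₂ = 0.764986 × 0.845073 = 0.646469.

0.646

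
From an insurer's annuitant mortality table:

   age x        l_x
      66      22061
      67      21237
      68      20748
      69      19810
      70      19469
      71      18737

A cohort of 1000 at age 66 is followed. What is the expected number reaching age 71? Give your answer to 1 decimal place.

The relevant probability is 18737/22061 = 0.849327.
Expected number = 1000 × 0.849327 = 849.3.

849.3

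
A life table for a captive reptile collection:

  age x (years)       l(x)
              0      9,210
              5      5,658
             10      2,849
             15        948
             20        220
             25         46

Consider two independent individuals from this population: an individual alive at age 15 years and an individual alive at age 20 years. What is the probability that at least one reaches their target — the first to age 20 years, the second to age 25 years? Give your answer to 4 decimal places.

p₁ = l(20)/l(15) = 220/948 = 0.232068; p₂ = l(25)/l(20) = 46/220 = 0.209091.
P(at least one) = 1 − (1−p₁)(1−p₂) = 1 − 0.767932 × 0.790909 = 0.392636.

0.3926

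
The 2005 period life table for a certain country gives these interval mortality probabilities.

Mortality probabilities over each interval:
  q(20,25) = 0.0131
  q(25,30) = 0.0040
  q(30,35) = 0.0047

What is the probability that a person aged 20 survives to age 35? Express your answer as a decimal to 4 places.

0.9783

Chaining the interval survival probabilities: (1 − 0.0131) × (1 − 0.0040) × (1 − 0.0047).
= 0.9869 × 0.9960 × 0.9953 = 0.978333.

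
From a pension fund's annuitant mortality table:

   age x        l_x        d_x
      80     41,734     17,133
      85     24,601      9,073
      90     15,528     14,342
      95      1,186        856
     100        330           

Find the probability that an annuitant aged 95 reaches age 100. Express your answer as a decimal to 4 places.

The conditional survival probability is l_100/l_95 = 330/1,186 = 0.278246.

0.2782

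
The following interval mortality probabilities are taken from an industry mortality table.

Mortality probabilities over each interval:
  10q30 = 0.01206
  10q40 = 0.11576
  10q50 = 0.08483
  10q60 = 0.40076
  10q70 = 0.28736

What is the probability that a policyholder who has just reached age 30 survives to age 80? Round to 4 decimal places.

Survival from 30 to 80 is the product of surviving each interval: (1 − 0.01206) × (1 − 0.11576) × (1 − 0.08483) × (1 − 0.40076) × (1 − 0.28736).
= 0.98794 × 0.88424 × 0.91517 × 0.59924 × 0.71264 = 0.341408.

0.3414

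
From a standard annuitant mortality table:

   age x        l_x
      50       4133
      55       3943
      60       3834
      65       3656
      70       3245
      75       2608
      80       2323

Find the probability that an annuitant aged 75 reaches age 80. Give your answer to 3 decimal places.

We want 5p75 = l_80/l_75.
The conditional survival probability is l_80/l_75 = 2323/2608 = 0.890721.

0.891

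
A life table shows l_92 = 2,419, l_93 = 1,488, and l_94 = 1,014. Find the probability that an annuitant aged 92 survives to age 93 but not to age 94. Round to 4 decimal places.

0.1959

We want 1|1q92 = (l_93 − l_94)/l_92.
This is the probability of reaching 93 but not 94, conditional on being alive at 92: (l_93 − l_94) / l_92.
= (1,488 − 1,014) / 2,419 = 474 / 2,419 = 0.195949.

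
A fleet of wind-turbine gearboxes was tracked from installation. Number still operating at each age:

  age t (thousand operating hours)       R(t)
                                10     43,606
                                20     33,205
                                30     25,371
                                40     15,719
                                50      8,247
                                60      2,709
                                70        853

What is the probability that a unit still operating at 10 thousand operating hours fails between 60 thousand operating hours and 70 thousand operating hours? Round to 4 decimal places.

This is the probability of reaching 60 but not 70, conditional on being operational at 10: (R(60) − R(70)) / R(10).
= (2,709 − 853) / 43,606 = 1,856 / 43,606 = 0.042563.

0.0426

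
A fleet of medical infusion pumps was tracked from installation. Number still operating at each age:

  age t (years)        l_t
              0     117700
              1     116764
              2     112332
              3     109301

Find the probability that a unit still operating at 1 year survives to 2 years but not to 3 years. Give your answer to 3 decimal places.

This is the probability of reaching 2 but not 3, conditional on being operational at 1: (l_2 − l_3) / l_1.
= (112332 − 109301) / 116764 = 3031 / 116764 = 0.025958.

0.026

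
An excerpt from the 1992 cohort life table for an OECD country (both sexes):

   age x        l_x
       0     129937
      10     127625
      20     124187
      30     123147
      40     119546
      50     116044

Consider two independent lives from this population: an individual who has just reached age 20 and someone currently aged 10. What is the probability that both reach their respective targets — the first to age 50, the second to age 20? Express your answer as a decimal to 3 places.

0.909

p₁ = l_50/l_20 = 116044/124187 = 0.934430; p₂ = l_20/l_10 = 124187/127625 = 0.973062.
P(both) = p₁ × p₂ = 0.934430 × 0.973062 = 0.909258.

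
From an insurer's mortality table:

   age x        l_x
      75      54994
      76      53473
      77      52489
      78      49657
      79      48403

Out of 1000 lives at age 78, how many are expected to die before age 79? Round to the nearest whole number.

25

The relevant probability is 1 − 48403/49657 = 0.025253.
Expected number = 1000 × 0.025253 = 25.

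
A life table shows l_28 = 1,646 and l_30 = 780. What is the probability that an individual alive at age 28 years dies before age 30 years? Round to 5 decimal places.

P(die before 30 | alive at 28) = 1 − l_30/l_28 = 1 − 780/1,646 = (866)/1,646 = 0.526124.

0.52612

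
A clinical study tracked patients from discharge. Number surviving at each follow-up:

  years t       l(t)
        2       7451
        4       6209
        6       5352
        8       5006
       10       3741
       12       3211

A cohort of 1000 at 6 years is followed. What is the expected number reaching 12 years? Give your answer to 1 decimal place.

600.0

The relevant probability is 3211/5352 = 0.599963.
Expected number = 1000 × 0.599963 = 600.0.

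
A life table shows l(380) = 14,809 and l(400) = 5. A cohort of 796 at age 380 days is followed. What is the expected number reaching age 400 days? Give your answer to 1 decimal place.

0.3

The relevant probability is 5/14,809 = 0.000338.
Expected number = 796 × 0.000338 = 0.3.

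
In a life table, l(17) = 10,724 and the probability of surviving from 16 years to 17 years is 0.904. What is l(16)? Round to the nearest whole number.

11863

l(16) = l(17) / p = 10,724 / 0.904 = 11863.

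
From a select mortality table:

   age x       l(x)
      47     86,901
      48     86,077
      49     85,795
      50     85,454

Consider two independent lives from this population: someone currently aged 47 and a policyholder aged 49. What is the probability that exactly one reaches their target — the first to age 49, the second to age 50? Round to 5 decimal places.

p₁ = l(49)/l(47) = 85,795/86,901 = 0.987273; p₂ = l(50)/l(49) = 85,454/85,795 = 0.996025.
P(exactly one) = p₁(1−p₂) + (1−p₁)p₂ = 0.003924 + 0.012676 = 0.016601.

0.01660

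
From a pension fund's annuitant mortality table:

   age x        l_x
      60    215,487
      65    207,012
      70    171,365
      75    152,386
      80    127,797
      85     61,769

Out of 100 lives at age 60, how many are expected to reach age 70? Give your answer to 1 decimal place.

The relevant probability is 171,365/215,487 = 0.795245.
Expected number = 100 × 0.795245 = 79.5.

79.5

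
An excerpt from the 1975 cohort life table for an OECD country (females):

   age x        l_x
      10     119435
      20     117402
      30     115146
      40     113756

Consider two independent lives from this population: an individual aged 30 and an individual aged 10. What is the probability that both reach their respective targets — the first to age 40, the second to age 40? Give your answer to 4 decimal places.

p₁ = l_40/l_30 = 113756/115146 = 0.987928; p₂ = l_40/l_10 = 113756/119435 = 0.952451.
P(both) = p₁ × p₂ = 0.987928 × 0.952451 = 0.940953.

0.9410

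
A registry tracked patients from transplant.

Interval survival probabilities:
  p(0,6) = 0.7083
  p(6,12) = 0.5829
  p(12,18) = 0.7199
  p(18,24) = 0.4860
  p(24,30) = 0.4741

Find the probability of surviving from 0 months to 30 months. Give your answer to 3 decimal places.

0.068

P(survive 0→30) = 0.7083 × 0.5829 × 0.7199 × 0.4860 × 0.4741.
= 0.068484.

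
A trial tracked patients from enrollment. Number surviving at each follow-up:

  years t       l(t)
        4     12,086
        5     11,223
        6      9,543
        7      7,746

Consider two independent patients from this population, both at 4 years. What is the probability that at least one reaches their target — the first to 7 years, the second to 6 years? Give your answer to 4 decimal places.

0.9244

p₁ = l(7)/l(4) = 7,746/12,086 = 0.640907; p₂ = l(6)/l(4) = 9,543/12,086 = 0.789591.
P(at least one) = 1 − (1−p₁)(1−p₂) = 1 − 0.359093 × 0.210409 = 0.924444.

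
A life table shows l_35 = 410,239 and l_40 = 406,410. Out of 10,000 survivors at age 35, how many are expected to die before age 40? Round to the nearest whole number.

The relevant probability is 1 − 406,410/410,239 = 0.009334.
Expected number = 10,000 × 0.009334 = 93.

93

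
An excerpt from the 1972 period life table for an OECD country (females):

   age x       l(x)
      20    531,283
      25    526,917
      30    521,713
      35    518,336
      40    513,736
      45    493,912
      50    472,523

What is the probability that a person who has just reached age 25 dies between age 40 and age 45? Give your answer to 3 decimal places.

This is the probability of reaching 40 but not 45, conditional on being alive at 25: (l(40) − l(45)) / l(25).
= (513,736 − 493,912) / 526,917 = 19,824 / 526,917 = 0.037623.

0.038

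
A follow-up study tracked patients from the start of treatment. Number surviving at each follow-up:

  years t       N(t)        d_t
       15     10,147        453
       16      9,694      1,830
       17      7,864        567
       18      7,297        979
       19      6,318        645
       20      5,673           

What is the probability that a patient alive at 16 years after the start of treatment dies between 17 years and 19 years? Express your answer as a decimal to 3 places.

This is the probability of reaching 17 but not 19, conditional on being alive at 16: (N(17) − N(19)) / N(16).
= (7,864 − 6,318) / 9,694 = 1,546 / 9,694 = 0.159480.

0.159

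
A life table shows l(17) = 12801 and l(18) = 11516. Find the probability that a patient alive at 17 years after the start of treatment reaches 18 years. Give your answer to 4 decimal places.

The conditional survival probability is l(18)/l(17) = 11516/12801 = 0.899617.

0.8996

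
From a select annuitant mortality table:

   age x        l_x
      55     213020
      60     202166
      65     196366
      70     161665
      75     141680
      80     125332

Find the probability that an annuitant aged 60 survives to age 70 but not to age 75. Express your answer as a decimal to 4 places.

0.0989

This is the probability of reaching 70 but not 75, conditional on being alive at 60: (l_70 − l_75) / l_60.
= (161665 − 141680) / 202166 = 19985 / 202166 = 0.098854.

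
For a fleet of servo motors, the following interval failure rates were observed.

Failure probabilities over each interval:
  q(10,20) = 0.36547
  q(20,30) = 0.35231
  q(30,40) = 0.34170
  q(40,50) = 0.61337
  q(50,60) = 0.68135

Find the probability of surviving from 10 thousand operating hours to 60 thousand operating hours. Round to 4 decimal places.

0.0333

P(survive 10→60) = (1 − 0.36547) × (1 − 0.35231) × (1 − 0.34170) × (1 − 0.61337) × (1 − 0.68135).
= 0.63453 × 0.64769 × 0.65830 × 0.38663 × 0.31865 = 0.033331.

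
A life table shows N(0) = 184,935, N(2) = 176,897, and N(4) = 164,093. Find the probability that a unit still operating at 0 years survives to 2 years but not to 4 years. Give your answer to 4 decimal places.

This is the probability of reaching 2 but not 4, conditional on being operational at 0: (N(2) − N(4)) / N(0).
= (176,897 − 164,093) / 184,935 = 12,804 / 184,935 = 0.069235.

0.0692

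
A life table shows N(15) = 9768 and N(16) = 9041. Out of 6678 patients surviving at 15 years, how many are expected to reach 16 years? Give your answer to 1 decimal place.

6181.0

The relevant probability is 9041/9768 = 0.925573.
Expected number = 6678 × 0.925573 = 6181.0.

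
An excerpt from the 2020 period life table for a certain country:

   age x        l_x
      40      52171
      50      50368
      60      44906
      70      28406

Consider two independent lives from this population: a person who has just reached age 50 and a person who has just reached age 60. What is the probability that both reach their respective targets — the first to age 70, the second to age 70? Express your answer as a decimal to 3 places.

p₁ = l_70/l_50 = 28406/50368 = 0.563969; p₂ = l_70/l_60 = 28406/44906 = 0.632566.
P(both) = p₁ × p₂ = 0.563969 × 0.632566 = 0.356748.

0.357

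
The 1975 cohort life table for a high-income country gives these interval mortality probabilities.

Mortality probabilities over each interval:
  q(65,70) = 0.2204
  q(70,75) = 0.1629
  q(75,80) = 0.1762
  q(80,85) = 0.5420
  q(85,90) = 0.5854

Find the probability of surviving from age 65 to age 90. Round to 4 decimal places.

Chaining the interval survival probabilities: (1 − 0.2204) × (1 − 0.1629) × (1 − 0.1762) × (1 − 0.5420) × (1 − 0.5854).
= 0.7796 × 0.8371 × 0.8238 × 0.4580 × 0.4146 = 0.102086.

0.1021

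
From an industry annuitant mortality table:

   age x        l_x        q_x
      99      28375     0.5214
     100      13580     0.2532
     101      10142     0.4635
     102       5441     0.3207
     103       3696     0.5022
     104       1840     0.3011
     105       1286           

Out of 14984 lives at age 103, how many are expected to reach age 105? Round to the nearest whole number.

5214

The relevant probability is 1286/3696 = 0.347944.
Expected number = 14984 × 0.347944 = 5214.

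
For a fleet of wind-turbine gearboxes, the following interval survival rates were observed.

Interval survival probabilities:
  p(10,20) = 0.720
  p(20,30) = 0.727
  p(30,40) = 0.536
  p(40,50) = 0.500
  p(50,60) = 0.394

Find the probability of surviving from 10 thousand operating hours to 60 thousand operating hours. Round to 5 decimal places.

0.05527

The overall survival probability is 0.720 × 0.727 × 0.536 × 0.500 × 0.394.
= 0.055271.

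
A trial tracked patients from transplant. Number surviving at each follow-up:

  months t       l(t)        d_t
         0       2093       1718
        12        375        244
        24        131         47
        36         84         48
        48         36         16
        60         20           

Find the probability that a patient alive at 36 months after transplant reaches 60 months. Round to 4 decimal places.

The conditional survival probability is l(60)/l(36) = 20/84 = 0.238095.

0.2381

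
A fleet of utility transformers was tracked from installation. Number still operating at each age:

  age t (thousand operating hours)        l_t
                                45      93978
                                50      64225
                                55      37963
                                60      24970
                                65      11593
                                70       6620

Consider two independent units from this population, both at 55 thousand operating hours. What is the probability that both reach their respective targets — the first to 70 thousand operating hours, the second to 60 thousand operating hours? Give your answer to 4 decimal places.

0.1147

p₁ = l_70/l_55 = 6620/37963 = 0.174380; p₂ = l_60/l_55 = 24970/37963 = 0.657746.
P(both) = p₁ × p₂ = 0.174380 × 0.657746 = 0.114698.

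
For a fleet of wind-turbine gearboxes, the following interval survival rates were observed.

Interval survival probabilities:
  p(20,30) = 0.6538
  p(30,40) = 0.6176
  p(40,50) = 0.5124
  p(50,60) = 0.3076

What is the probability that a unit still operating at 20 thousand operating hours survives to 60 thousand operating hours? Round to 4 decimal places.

The overall survival probability is 0.6538 × 0.6176 × 0.5124 × 0.3076.
= 0.063643.

0.0636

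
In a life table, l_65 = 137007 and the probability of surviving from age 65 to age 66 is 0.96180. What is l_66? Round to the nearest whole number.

l_66 = l_65 × p = 137007 × 0.96180 = 131773.

131773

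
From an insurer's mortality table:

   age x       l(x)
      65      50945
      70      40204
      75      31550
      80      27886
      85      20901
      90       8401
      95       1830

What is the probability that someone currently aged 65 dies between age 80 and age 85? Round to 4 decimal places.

0.1371

This is the probability of reaching 80 but not 85, conditional on being alive at 65: (l(80) − l(85)) / l(65).
= (27886 − 20901) / 50945 = 6985 / 50945 = 0.137109.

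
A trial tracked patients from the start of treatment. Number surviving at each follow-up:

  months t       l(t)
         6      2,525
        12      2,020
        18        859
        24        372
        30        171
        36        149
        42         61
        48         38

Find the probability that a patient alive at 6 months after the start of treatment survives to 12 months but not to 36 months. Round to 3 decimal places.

0.741

This is the probability of reaching 12 but not 36, conditional on being alive at 6: (l(12) − l(36)) / l(6).
= (2,020 − 149) / 2,525 = 1,871 / 2,525 = 0.740990.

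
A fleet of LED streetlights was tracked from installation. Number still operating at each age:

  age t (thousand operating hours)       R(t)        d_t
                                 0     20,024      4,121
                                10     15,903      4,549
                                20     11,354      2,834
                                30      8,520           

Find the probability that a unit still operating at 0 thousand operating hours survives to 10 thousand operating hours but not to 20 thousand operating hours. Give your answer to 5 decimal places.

This is the probability of reaching 10 but not 20, conditional on being operational at 0: (R(10) − R(20)) / R(0).
= (15,903 − 11,354) / 20,024 = 4,549 / 20,024 = 0.227177.

0.22718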